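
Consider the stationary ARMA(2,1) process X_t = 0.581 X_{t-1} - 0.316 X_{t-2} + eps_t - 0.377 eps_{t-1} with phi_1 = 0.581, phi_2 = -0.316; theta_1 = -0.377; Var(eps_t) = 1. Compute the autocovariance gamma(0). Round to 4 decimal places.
\gamma(0) = 1.1167

Multiply the model equation by X_{t-k} and take expectations. With theta_0 = psi_0 = 1 and psi_j the MA(infinity) weights, this gives
  gamma(k) - sum_i phi_i gamma(k-i) = c_k,
  c_k = sigma^2 * sum_{j=k..q} theta_j psi_{j-k}   (c_k = 0 for k > q),
using gamma(-m) = gamma(m).
psi-weights needed (psi_j = theta_j + sum_i phi_i psi_{j-i}):
  psi_1 = theta_1 + phi_1 = -0.377 + (0.581) = 0.204
Right-hand sides:
  c_0 = sigma^2 (1 + theta_1 psi_1) = 1 * (1 + (-0.377)(0.204)) = 1 * 0.923092 = 0.923092
  c_1 = sigma^2 theta_1 = 1 * (-0.377) = -0.377
  c_2 = 0
Equations for k = 0, 1, 2 (AR order 2, c_2 = 0):
  (E0) gamma(0) = phi_1 gamma(1) + phi_2 gamma(2) + c_0
  (E1) gamma(1) = phi_1 gamma(0) + phi_2 gamma(1) + c_1
  (E2) gamma(2) = phi_1 gamma(1) + phi_2 gamma(0)
From (E1): gamma(1) = A gamma(0) + B with
  A = phi_1 / (1 - phi_2) = 0.581 / 1.316 = 0.441489,   B = c_1 / (1 - phi_2) = -0.377 / 1.316 = -0.286474.
Insert (E2) into (E0): gamma(0) (1 - phi_2^2) = phi_1 (1 + phi_2) gamma(1) + c_0.
  phi_1 (1 + phi_2) = (0.581)(0.684) = 0.397404,   1 - phi_2^2 = 0.900144.
Replace gamma(1) by A gamma(0) + B and collect gamma(0):
  gamma(0) [0.900144 - (0.397404)(0.441489)] = (0.397404)(-0.286474) + 0.923092
  gamma(0) * 0.724694 = 0.809246
  gamma(0) = 0.809246 / 0.724694 = 1.116672.
Therefore gamma(0) = 1.1167 (to 4 decimal places).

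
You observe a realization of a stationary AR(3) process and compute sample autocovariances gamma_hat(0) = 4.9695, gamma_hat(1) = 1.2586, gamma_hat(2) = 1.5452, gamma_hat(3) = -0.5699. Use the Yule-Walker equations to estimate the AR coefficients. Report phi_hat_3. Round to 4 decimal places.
\hat\phi_{3} = -0.2750

The Yule-Walker equations for an AR(p) process read, in matrix form,
  Gamma_p phi = r_p,   with   (Gamma_p)_{ij} = gamma(|i - j|),
                       (r_p)_i = gamma(i),   i,j = 1..p.
Substitute the sample gammas (Toeplitz matrix and right-hand side of size 3):
  Gamma_p = [[4.9695, 1.2586, 1.5452], [1.2586, 4.9695, 1.2586], [1.5452, 1.2586, 4.9695]]
  r_p     = [1.2586, 1.5452, -0.5699]
Written out (R1..R3):
  (R1) 4.9695 phi_1 + 1.2586 phi_2 + 1.5452 phi_3 = 1.2586
  (R2) 1.2586 phi_1 + 4.9695 phi_2 + 1.2586 phi_3 = 1.5452
  (R3) 1.5452 phi_1 + 1.2586 phi_2 + 4.9695 phi_3 = -0.5699
Gaussian elimination:
  R2 <- R2 - (1.2586/4.9695) R1 = R2 - (0.253265) R1:  4.650741 phi_2 + 0.867255 phi_3 = 1.226441
  R3 <- R3 - (1.5452/4.9695) R1 = R3 - (0.310937) R1:  0.867255 phi_2 + 4.489041 phi_3 = -0.961245
  R3 <- R3 - (0.867255/4.650741) R2 = R3 - (0.186477) R2:  4.327318 phi_3 = -1.189948
Back-substitution:
  phi_hat_3 = -1.189948 / 4.327318 = -0.274985
  phi_hat_2 = (1.226441 - (0.867255)(-0.274985)) / 4.650741 = 0.314987
  phi_hat_1 = (1.2586 - (1.2586)(0.314987) - (1.5452)(-0.274985)) / 4.9695 = 0.258993
So phi_hat = [0.2590, 0.3150, -0.2750].
Therefore phi_hat_3 = -0.2750.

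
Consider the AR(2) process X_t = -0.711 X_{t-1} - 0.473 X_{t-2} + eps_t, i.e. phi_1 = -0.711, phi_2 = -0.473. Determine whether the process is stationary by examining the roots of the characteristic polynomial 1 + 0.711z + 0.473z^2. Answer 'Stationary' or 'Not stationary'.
\text{Stationary}

The AR(p) characteristic polynomial is P(z) = 1 + 0.711z + 0.473z^2.
Stationarity requires all roots to lie outside the unit circle, i.e. |z| > 1 for every root.
Set 1 + (0.711) z + (0.473) z^2 = 0, i.e. a z^2 + b z + c = 0 with a = 0.473, b = 0.711, c = 1.
Discriminant D = b^2 - 4ac = (0.711)^2 - 4*(0.473)*1 = 0.505521 - (1.892) = -1.386479.
D < 0, so the roots are the complex-conjugate pair z = (-b +/- i sqrt(-D)) / (2a) = -0.7516 +/- 1.2447i.
For a conjugate pair |z|^2 = z * conj(z) = (product of roots) = c/a = 1/(0.473) = 2.114165, so |z| = sqrt(2.114165) = 1.454 for both roots.
Moduli of all roots: 1.4540, 1.4540.
All moduli strictly greater than 1? Yes.
Verdict: Stationary.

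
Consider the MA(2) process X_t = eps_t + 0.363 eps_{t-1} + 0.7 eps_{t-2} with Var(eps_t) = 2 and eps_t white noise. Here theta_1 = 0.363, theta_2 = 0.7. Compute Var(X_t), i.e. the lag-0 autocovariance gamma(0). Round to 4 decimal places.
\gamma(0) = 3.2435

For an MA(q) process X_t = eps_t + sum_i theta_i eps_{t-i} with
Var(eps_t) = sigma^2, the variance is
  gamma(0) = sigma^2 * (1 + sum_i theta_i^2).
  sum_i theta_i^2 = (0.363)^2 + (0.7)^2 = 0.131769 + 0.49 = 0.621769.
  gamma(0) = 2 * (1 + 0.621769) = 2 * 1.621769 = 3.243538, which rounds to 3.2435.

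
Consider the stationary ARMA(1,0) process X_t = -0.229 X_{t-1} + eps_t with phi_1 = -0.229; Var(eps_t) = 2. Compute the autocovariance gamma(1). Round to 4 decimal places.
\gamma(1) = -0.4833

Multiply the model equation by X_{t-k} and take expectations. With theta_0 = psi_0 = 1 and psi_j the MA(infinity) weights, this gives
  gamma(k) - sum_i phi_i gamma(k-i) = c_k,
  c_k = sigma^2 * sum_{j=k..q} theta_j psi_{j-k}   (c_k = 0 for k > q),
using gamma(-m) = gamma(m).
Pure AR (q = 0): c_0 = sigma^2 = 2, c_k = 0 for k >= 1.
Equations for k = 0 and k = 1 (AR order 1):
  gamma(0) = phi_1 gamma(1) + c_0
  gamma(1) = phi_1 gamma(0) + c_1
Substituting the second into the first: gamma(0) (1 - phi_1^2) = c_0 + phi_1 c_1, so
  gamma(0) = c_0 / (1 - phi_1^2) = 2 / (1 - (-0.229)^2) = 2 / 0.947559 = 2.110687.
  gamma(1) = phi_1 gamma(0) = (-0.229)(2.110687) = -0.483347.
Therefore gamma(1) = -0.4833 (to 4 decimal places).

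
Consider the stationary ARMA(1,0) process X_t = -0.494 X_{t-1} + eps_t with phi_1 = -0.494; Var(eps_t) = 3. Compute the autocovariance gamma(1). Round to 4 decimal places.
\gamma(1) = -1.9604

Multiply the model equation by X_{t-k} and take expectations. With theta_0 = psi_0 = 1 and psi_j the MA(infinity) weights, this gives
  gamma(k) - sum_i phi_i gamma(k-i) = c_k,
  c_k = sigma^2 * sum_{j=k..q} theta_j psi_{j-k}   (c_k = 0 for k > q),
using gamma(-m) = gamma(m).
Pure AR (q = 0): c_0 = sigma^2 = 3, c_k = 0 for k >= 1.
Equations for k = 0 and k = 1 (AR order 1):
  gamma(0) = phi_1 gamma(1) + c_0
  gamma(1) = phi_1 gamma(0) + c_1
Substituting the second into the first: gamma(0) (1 - phi_1^2) = c_0 + phi_1 c_1, so
  gamma(0) = c_0 / (1 - phi_1^2) = 3 / (1 - (-0.494)^2) = 3 / 0.755964 = 3.968443.
  gamma(1) = phi_1 gamma(0) = (-0.494)(3.968443) = -1.960411.
Therefore gamma(1) = -1.9604 (to 4 decimal places).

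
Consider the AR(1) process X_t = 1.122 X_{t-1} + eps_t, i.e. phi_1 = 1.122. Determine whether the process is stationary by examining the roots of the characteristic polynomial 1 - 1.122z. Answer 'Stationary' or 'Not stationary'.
\text{Not stationary}

The AR(p) characteristic polynomial is P(z) = 1 - 1.122z.
Stationarity requires all roots to lie outside the unit circle, i.e. |z| > 1 for every root.
This is linear in z: 1 + (-1.122) z = 0  =>  z = -1/(-1.122) = 0.891266,  |z| = 0.891266.
Moduli of all roots: 0.8913.
All moduli strictly greater than 1? No.
Verdict: Not stationary.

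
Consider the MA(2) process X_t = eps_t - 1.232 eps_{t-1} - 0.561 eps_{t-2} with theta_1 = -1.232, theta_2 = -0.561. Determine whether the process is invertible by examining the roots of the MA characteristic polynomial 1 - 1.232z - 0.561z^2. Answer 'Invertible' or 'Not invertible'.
\text{Not invertible}

The MA(q) characteristic polynomial is P(z) = 1 - 1.232z - 0.561z^2.
Invertibility requires all roots to lie outside the unit circle, i.e. |z| > 1 for every root.
Set 1 + (-1.232) z + (-0.561) z^2 = 0, i.e. a z^2 + b z + c = 0 with a = -0.561, b = -1.232, c = 1.
Discriminant D = b^2 - 4ac = (-1.232)^2 - 4*(-0.561)*1 = 1.517824 - (-2.244) = 3.761824.
D >= 0, so the roots are real: z = (-b +/- sqrt(D)) / (2a) = (1.232 +/- 1.939542) / (-1.122).
  z_1 = (1.232 + 1.939542) / (-1.122) = -2.8267,   |z_1| = 2.8267.
  z_2 = (1.232 - 1.939542) / (-1.122) = 0.6306,   |z_2| = 0.6306.
Moduli of all roots: 2.8267, 0.6306.
All moduli strictly greater than 1? No.
Verdict: Not invertible.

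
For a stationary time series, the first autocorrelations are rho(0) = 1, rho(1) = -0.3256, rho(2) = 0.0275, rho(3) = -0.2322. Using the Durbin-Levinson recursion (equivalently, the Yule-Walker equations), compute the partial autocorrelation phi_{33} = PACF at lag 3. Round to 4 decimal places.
\phi_{33} = -0.2830

The PACF at lag k is phi_{kk}, the last component of the solution
to the Yule-Walker system G_k phi = r_k where
  (G_k)_{ij} = rho(|i - j|), (r_k)_i = rho(i), i,j = 1..k.
Equivalently, Durbin-Levinson gives phi_{kk} iteratively:
  phi_{11} = rho(1)
  phi_{kk} = [rho(k) - sum_{j=1..k-1} phi_{k-1,j} rho(k-j)]
            / [1 - sum_{j=1..k-1} phi_{k-1,j} rho(j)],
  phi_{k,j} = phi_{k-1,j} - phi_{kk} phi_{k-1,k-j},  j = 1..k-1.
Step k = 1:
  phi_11 = rho(1) = -0.3256.
Step k = 2:
  phi_22 = [rho(2) - phi_11 rho(1)] / [1 - phi_11 rho(1)] = [0.0275 - (-0.3256)(-0.3256)] / [1 - (-0.3256)(-0.3256)]
         = -0.07851536 / 0.89398464 = -0.087826.
  Update: phi_21 = phi_11 - phi_22 phi_11 = -0.3256 - (-0.087826)(-0.3256) = -0.354196.
Step k = 3:
  phi_33 = [rho(3) - phi_21 rho(2) - phi_22 rho(1)] / [1 - phi_21 rho(1) - phi_22 rho(2)]
    numerator   = -0.2322 - (-0.354196)(0.0275) - (-0.087826)(-0.3256) = -0.25105585
    denominator = 1 - (-0.354196)(-0.3256) - (-0.087826)(0.0275) = 0.88708893
  phi_33 = -0.25105585 / 0.88708893 = -0.283.
Therefore phi_{33} = -0.2830.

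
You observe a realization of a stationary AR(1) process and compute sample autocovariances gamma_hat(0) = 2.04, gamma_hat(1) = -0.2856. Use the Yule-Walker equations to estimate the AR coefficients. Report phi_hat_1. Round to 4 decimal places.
\hat\phi_{1} = -0.1400

The Yule-Walker equations for an AR(p) process read, in matrix form,
  Gamma_p phi = r_p,   with   (Gamma_p)_{ij} = gamma(|i - j|),
                       (r_p)_i = gamma(i),   i,j = 1..p.
Substitute the sample gammas (Toeplitz matrix and right-hand side of size 1):
  Gamma_p = [[2.04]]
  r_p     = [-0.2856]
With p = 1 this is the single equation gamma(0) phi_1 = gamma(1):
  phi_hat_1 = gamma(1) / gamma(0) = -0.2856 / 2.04 = -0.1400.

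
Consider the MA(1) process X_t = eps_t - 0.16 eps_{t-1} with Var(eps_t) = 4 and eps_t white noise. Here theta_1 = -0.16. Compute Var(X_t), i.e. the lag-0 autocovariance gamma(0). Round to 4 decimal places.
\gamma(0) = 4.1024

For an MA(q) process X_t = eps_t + sum_i theta_i eps_{t-i} with
Var(eps_t) = sigma^2, the variance is
  gamma(0) = sigma^2 * (1 + sum_i theta_i^2).
  sum_i theta_i^2 = (-0.16)^2 = 0.0256.
  gamma(0) = 4 * (1 + 0.0256) = 4 * 1.0256 = 4.1024.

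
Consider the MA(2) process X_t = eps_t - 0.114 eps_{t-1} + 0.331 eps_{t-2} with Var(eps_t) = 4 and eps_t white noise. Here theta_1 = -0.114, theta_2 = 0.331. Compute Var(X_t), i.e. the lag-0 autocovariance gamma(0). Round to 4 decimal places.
\gamma(0) = 4.4902

For an MA(q) process X_t = eps_t + sum_i theta_i eps_{t-i} with
Var(eps_t) = sigma^2, the variance is
  gamma(0) = sigma^2 * (1 + sum_i theta_i^2).
  sum_i theta_i^2 = (-0.114)^2 + (0.331)^2 = 0.012996 + 0.109561 = 0.122557.
  gamma(0) = 4 * (1 + 0.122557) = 4 * 1.122557 = 4.490228, which rounds to 4.4902.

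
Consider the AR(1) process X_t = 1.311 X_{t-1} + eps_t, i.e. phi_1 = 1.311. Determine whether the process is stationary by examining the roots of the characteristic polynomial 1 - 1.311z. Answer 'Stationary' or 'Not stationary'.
\text{Not stationary}

The AR(p) characteristic polynomial is P(z) = 1 - 1.311z.
Stationarity requires all roots to lie outside the unit circle, i.e. |z| > 1 for every root.
This is linear in z: 1 + (-1.311) z = 0  =>  z = -1/(-1.311) = 0.762777,  |z| = 0.762777.
Moduli of all roots: 0.7628.
All moduli strictly greater than 1? No.
Verdict: Not stationary.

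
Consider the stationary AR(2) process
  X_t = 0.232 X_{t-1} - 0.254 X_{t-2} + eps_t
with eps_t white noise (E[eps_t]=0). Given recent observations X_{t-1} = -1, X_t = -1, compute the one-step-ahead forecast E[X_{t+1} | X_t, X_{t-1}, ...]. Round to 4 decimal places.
E[X_{t+1} \mid \mathcal F_t] = 0.0220

For an AR(p) model X_t = c + sum_i phi_i X_{t-i} + eps_t, the
one-step-ahead conditional mean is
  E[X_{t+1} | X_t, ...] = c + sum_i phi_i X_{t+1-i}.
Substitute known values:
  E[X_{t+1} | ...] = (0.232) * (-1) + (-0.254) * (-1)
                   = 0.0220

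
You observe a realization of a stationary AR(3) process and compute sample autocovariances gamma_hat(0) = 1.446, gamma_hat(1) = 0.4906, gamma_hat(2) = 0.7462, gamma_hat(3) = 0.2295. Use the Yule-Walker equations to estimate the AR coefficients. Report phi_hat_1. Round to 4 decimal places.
\hat\phi_{1} = 0.2440

The Yule-Walker equations for an AR(p) process read, in matrix form,
  Gamma_p phi = r_p,   with   (Gamma_p)_{ij} = gamma(|i - j|),
                       (r_p)_i = gamma(i),   i,j = 1..p.
Substitute the sample gammas (Toeplitz matrix and right-hand side of size 3):
  Gamma_p = [[1.446, 0.4906, 0.7462], [0.4906, 1.446, 0.4906], [0.7462, 0.4906, 1.446]]
  r_p     = [0.4906, 0.7462, 0.2295]
Written out (R1..R3):
  (R1) 1.446 phi_1 + 0.4906 phi_2 + 0.7462 phi_3 = 0.4906
  (R2) 0.4906 phi_1 + 1.446 phi_2 + 0.4906 phi_3 = 0.7462
  (R3) 0.7462 phi_1 + 0.4906 phi_2 + 1.446 phi_3 = 0.2295
Gaussian elimination:
  R2 <- R2 - (0.4906/1.446) R1 = R2 - (0.339281) R1:  1.279549 phi_2 + 0.237429 phi_3 = 0.579749
  R3 <- R3 - (0.7462/1.446) R1 = R3 - (0.516044) R1:  0.237429 phi_2 + 1.060928 phi_3 = -0.023671
  R3 <- R3 - (0.237429/1.279549) R2 = R3 - (0.185557) R2:  1.016871 phi_3 = -0.131248
Back-substitution:
  phi_hat_3 = -0.131248 / 1.016871 = -0.12907
  phi_hat_2 = (0.579749 - (0.237429)(-0.12907)) / 1.279549 = 0.477038
  phi_hat_1 = (0.4906 - (0.4906)(0.477038) - (0.7462)(-0.12907)) / 1.446 = 0.244037
So phi_hat = [0.2440, 0.4770, -0.1291].
Therefore phi_hat_1 = 0.2440.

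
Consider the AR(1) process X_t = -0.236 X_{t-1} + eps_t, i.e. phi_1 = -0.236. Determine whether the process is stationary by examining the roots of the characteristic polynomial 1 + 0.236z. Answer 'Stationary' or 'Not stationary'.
\text{Stationary}

The AR(p) characteristic polynomial is P(z) = 1 + 0.236z.
Stationarity requires all roots to lie outside the unit circle, i.e. |z| > 1 for every root.
This is linear in z: 1 + (0.236) z = 0  =>  z = -1/(0.236) = -4.237288,  |z| = 4.237288.
Moduli of all roots: 4.2373.
All moduli strictly greater than 1? Yes.
Verdict: Stationary.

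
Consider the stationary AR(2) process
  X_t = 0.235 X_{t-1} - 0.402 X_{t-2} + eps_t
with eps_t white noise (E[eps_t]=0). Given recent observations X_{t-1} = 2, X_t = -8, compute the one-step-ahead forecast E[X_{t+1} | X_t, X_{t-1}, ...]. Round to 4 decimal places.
E[X_{t+1} \mid \mathcal F_t] = -2.6840

For an AR(p) model X_t = c + sum_i phi_i X_{t-i} + eps_t, the
one-step-ahead conditional mean is
  E[X_{t+1} | X_t, ...] = c + sum_i phi_i X_{t+1-i}.
Substitute known values:
  E[X_{t+1} | ...] = (0.235) * (-8) + (-0.402) * (2)
                   = -2.6840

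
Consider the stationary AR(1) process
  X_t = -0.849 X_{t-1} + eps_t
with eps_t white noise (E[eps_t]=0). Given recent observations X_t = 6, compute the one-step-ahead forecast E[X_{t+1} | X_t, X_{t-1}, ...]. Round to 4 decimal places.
E[X_{t+1} \mid \mathcal F_t] = -5.0940

For an AR(p) model X_t = c + sum_i phi_i X_{t-i} + eps_t, the
one-step-ahead conditional mean is
  E[X_{t+1} | X_t, ...] = c + sum_i phi_i X_{t+1-i}.
Substitute known values:
  E[X_{t+1} | ...] = (-0.849) * (6)
                   = -5.0940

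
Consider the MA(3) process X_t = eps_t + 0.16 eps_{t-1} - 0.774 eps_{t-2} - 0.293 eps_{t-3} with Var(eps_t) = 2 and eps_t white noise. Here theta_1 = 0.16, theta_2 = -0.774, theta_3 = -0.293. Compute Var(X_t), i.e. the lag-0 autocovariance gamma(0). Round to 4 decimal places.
\gamma(0) = 3.4211

For an MA(q) process X_t = eps_t + sum_i theta_i eps_{t-i} with
Var(eps_t) = sigma^2, the variance is
  gamma(0) = sigma^2 * (1 + sum_i theta_i^2).
  sum_i theta_i^2 = (0.16)^2 + (-0.774)^2 + (-0.293)^2 = 0.0256 + 0.599076 + 0.085849 = 0.710525.
  gamma(0) = 2 * (1 + 0.710525) = 2 * 1.710525 = 3.42105, which rounds to 3.4211.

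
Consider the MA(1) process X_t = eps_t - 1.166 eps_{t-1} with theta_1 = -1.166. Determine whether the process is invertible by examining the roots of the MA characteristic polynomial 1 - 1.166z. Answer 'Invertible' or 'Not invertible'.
\text{Not invertible}

The MA(q) characteristic polynomial is P(z) = 1 - 1.166z.
Invertibility requires all roots to lie outside the unit circle, i.e. |z| > 1 for every root.
This is linear in z: 1 + (-1.166) z = 0  =>  z = -1/(-1.166) = 0.857633,  |z| = 0.857633.
Moduli of all roots: 0.8576.
All moduli strictly greater than 1? No.
Verdict: Not invertible.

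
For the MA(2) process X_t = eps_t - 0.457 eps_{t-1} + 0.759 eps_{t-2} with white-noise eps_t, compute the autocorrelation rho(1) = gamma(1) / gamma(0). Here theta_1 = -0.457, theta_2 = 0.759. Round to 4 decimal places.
\rho(1) = -0.4504

For an MA(q) process with theta_0 = 1, the autocovariance is
  gamma(k) = sigma^2 * sum_{i=0..q-k} theta_i * theta_{i+k},
and rho(k) = gamma(k) / gamma(0). Sigma^2 cancels.
  numerator   = (1)*(-0.457) + (-0.457)*(0.759) = -0.803863.
  denominator = (1)^2 + (-0.457)^2 + (0.759)^2 = 1.78493.
  rho(1) = -0.803863 / 1.78493 = -0.4504.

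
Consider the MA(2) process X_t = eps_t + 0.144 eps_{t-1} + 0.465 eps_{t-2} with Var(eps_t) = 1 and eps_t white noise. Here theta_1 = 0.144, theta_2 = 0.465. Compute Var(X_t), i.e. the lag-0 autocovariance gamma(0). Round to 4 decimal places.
\gamma(0) = 1.2370

For an MA(q) process X_t = eps_t + sum_i theta_i eps_{t-i} with
Var(eps_t) = sigma^2, the variance is
  gamma(0) = sigma^2 * (1 + sum_i theta_i^2).
  sum_i theta_i^2 = (0.144)^2 + (0.465)^2 = 0.020736 + 0.216225 = 0.236961.
  gamma(0) = 1 * (1 + 0.236961) = 1 * 1.236961 = 1.236961, which rounds to 1.2370.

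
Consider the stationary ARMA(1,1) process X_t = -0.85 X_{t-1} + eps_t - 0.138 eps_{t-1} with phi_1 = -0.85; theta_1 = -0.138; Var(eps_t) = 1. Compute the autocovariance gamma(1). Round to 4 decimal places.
\gamma(1) = -3.9780

Multiply the model equation by X_{t-k} and take expectations. With theta_0 = psi_0 = 1 and psi_j the MA(infinity) weights, this gives
  gamma(k) - sum_i phi_i gamma(k-i) = c_k,
  c_k = sigma^2 * sum_{j=k..q} theta_j psi_{j-k}   (c_k = 0 for k > q),
using gamma(-m) = gamma(m).
psi-weights needed (psi_j = theta_j + sum_i phi_i psi_{j-i}):
  psi_1 = theta_1 + phi_1 = -0.138 + (-0.85) = -0.988
Right-hand sides:
  c_0 = sigma^2 (1 + theta_1 psi_1) = 1 * (1 + (-0.138)(-0.988)) = 1 * 1.136344 = 1.136344
  c_1 = sigma^2 theta_1 = 1 * (-0.138) = -0.138
  c_2 = 0
Equations for k = 0 and k = 1 (AR order 1):
  gamma(0) = phi_1 gamma(1) + c_0
  gamma(1) = phi_1 gamma(0) + c_1
Substituting the second into the first: gamma(0) (1 - phi_1^2) = c_0 + phi_1 c_1, so
  gamma(0) = (c_0 + phi_1 c_1) / (1 - phi_1^2) = (1.136344 + (-0.85)(-0.138)) / (1 - (-0.85)^2) = 1.253644 / 0.2775 = 4.517636.
  gamma(1) = phi_1 gamma(0) + c_1 = (-0.85)(4.517636) + (-0.138) = -3.977991.
Therefore gamma(1) = -3.9780 (to 4 decimal places).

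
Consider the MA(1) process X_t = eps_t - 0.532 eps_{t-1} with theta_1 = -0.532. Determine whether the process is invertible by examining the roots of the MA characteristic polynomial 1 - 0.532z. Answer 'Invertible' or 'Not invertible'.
\text{Invertible}

The MA(q) characteristic polynomial is P(z) = 1 - 0.532z.
Invertibility requires all roots to lie outside the unit circle, i.e. |z| > 1 for every root.
This is linear in z: 1 + (-0.532) z = 0  =>  z = -1/(-0.532) = 1.879699,  |z| = 1.879699.
Moduli of all roots: 1.8797.
All moduli strictly greater than 1? Yes.
Verdict: Invertible.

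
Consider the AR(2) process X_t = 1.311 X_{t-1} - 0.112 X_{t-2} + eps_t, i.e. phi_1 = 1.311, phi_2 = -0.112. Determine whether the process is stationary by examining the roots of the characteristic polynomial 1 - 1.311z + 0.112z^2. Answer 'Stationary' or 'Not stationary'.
\text{Not stationary}

The AR(p) characteristic polynomial is P(z) = 1 - 1.311z + 0.112z^2.
Stationarity requires all roots to lie outside the unit circle, i.e. |z| > 1 for every root.
Set 1 + (-1.311) z + (0.112) z^2 = 0, i.e. a z^2 + b z + c = 0 with a = 0.112, b = -1.311, c = 1.
Discriminant D = b^2 - 4ac = (-1.311)^2 - 4*(0.112)*1 = 1.718721 - (0.448) = 1.270721.
D >= 0, so the roots are real: z = (-b +/- sqrt(D)) / (2a) = (1.311 +/- 1.127263) / (0.224).
  z_1 = (1.311 + 1.127263) / (0.224) = 10.8851,   |z_1| = 10.8851.
  z_2 = (1.311 - 1.127263) / (0.224) = 0.8203,   |z_2| = 0.8203.
Moduli of all roots: 10.8851, 0.8203.
All moduli strictly greater than 1? No.
Verdict: Not stationary.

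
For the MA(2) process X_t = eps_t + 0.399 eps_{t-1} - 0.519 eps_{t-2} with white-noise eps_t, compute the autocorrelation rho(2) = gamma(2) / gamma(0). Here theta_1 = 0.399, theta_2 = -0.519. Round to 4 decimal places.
\rho(2) = -0.3633

For an MA(q) process with theta_0 = 1, the autocovariance is
  gamma(k) = sigma^2 * sum_{i=0..q-k} theta_i * theta_{i+k},
and rho(k) = gamma(k) / gamma(0). Sigma^2 cancels.
  numerator   = (1)*(-0.519) = -0.519.
  denominator = (1)^2 + (0.399)^2 + (-0.519)^2 = 1.428562.
  rho(2) = -0.519 / 1.428562 = -0.3633.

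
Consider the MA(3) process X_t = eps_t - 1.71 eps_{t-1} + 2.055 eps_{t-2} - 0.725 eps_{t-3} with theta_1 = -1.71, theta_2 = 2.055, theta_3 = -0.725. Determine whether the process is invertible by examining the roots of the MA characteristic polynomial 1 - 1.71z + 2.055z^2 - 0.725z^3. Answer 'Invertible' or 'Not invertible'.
\text{Not invertible}

The MA(q) characteristic polynomial is P(z) = 1 - 1.71z + 2.055z^2 - 0.725z^3.
Invertibility requires all roots to lie outside the unit circle, i.e. |z| > 1 for every root.
Degree 3: look for a simple real root z0 first, then factor out (1 - z/z0) and solve the remaining quadratic.
Testing z0 = 2: P(2) = 1 + (-1.71)(2) + (2.055)(2)^2 + (-0.725)(2)^3
  = 1 + (-3.42) + (8.22) + (-5.8) = 0.  So z_0 = 2 is a root, |z_0| = 2.
Divide out the factor (1 - 0.5 z) = (1 - z/z0) (since 1/z0 = 0.5):
  P(z) = (1 - 0.5 z)(1 + (-1.21) z + (1.45) z^2)
  [check: z-coef -1.21 - (0.5) = -1.71; z^2-coef 1.45 - (0.5)(-1.21) = 2.055; z^3-coef -(0.5)(1.45) = -0.725.]
Remaining roots from the quadratic factor 1 + (-1.21) z + (1.45) z^2:
  Set 1 + (-1.21) z + (1.45) z^2 = 0, i.e. a z^2 + b z + c = 0 with a = 1.45, b = -1.21, c = 1.
  Discriminant D = b^2 - 4ac = (-1.21)^2 - 4*(1.45)*1 = 1.4641 - (5.8) = -4.3359.
  D < 0, so the roots are the complex-conjugate pair z = (-b +/- i sqrt(-D)) / (2a) = 0.4172 +/- 0.718i.
  For a conjugate pair |z|^2 = z * conj(z) = (product of roots) = c/a = 1/(1.45) = 0.689655, so |z| = sqrt(0.689655) = 0.8305 for both roots.
Moduli of all roots: 2.0000, 0.8305, 0.8305.
All moduli strictly greater than 1? No.
Verdict: Not invertible.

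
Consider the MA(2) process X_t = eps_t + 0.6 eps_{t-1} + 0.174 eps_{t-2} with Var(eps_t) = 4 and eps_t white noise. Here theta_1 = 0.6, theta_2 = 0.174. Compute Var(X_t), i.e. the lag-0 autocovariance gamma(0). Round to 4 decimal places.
\gamma(0) = 5.5611

For an MA(q) process X_t = eps_t + sum_i theta_i eps_{t-i} with
Var(eps_t) = sigma^2, the variance is
  gamma(0) = sigma^2 * (1 + sum_i theta_i^2).
  sum_i theta_i^2 = (0.6)^2 + (0.174)^2 = 0.36 + 0.030276 = 0.390276.
  gamma(0) = 4 * (1 + 0.390276) = 4 * 1.390276 = 5.561104, which rounds to 5.5611.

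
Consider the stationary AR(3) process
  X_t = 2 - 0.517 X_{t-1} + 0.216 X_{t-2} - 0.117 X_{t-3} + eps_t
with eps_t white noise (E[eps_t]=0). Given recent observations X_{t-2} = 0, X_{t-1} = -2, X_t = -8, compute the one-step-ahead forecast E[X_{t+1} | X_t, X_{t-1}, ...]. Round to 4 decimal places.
E[X_{t+1} \mid \mathcal F_t] = 5.7040

For an AR(p) model X_t = c + sum_i phi_i X_{t-i} + eps_t, the
one-step-ahead conditional mean is
  E[X_{t+1} | X_t, ...] = c + sum_i phi_i X_{t+1-i}.
Substitute known values:
  E[X_{t+1} | ...] = 2 + (-0.517) * (-8) + (0.216) * (-2) + (-0.117) * (0)
                   = 5.7040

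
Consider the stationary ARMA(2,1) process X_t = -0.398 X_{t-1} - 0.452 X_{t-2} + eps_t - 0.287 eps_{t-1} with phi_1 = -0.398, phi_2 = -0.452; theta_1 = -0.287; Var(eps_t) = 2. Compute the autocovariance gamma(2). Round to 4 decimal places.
\gamma(2) = -0.9980

Multiply the model equation by X_{t-k} and take expectations. With theta_0 = psi_0 = 1 and psi_j the MA(infinity) weights, this gives
  gamma(k) - sum_i phi_i gamma(k-i) = c_k,
  c_k = sigma^2 * sum_{j=k..q} theta_j psi_{j-k}   (c_k = 0 for k > q),
using gamma(-m) = gamma(m).
psi-weights needed (psi_j = theta_j + sum_i phi_i psi_{j-i}):
  psi_1 = theta_1 + phi_1 = -0.287 + (-0.398) = -0.685
Right-hand sides:
  c_0 = sigma^2 (1 + theta_1 psi_1) = 2 * (1 + (-0.287)(-0.685)) = 2 * 1.196595 = 2.39319
  c_1 = sigma^2 theta_1 = 2 * (-0.287) = -0.574
  c_2 = 0
Equations for k = 0, 1, 2 (AR order 2, c_2 = 0):
  (E0) gamma(0) = phi_1 gamma(1) + phi_2 gamma(2) + c_0
  (E1) gamma(1) = phi_1 gamma(0) + phi_2 gamma(1) + c_1
  (E2) gamma(2) = phi_1 gamma(1) + phi_2 gamma(0)
From (E1): gamma(1) = A gamma(0) + B with
  A = phi_1 / (1 - phi_2) = -0.398 / 1.452 = -0.274105,   B = c_1 / (1 - phi_2) = -0.574 / 1.452 = -0.395317.
Insert (E2) into (E0): gamma(0) (1 - phi_2^2) = phi_1 (1 + phi_2) gamma(1) + c_0.
  phi_1 (1 + phi_2) = (-0.398)(0.548) = -0.218104,   1 - phi_2^2 = 0.795696.
Replace gamma(1) by A gamma(0) + B and collect gamma(0):
  gamma(0) [0.795696 - (-0.218104)(-0.274105)] = (-0.218104)(-0.395317) + 2.39319
  gamma(0) * 0.735913 = 2.47941
  gamma(0) = 2.47941 / 0.735913 = 3.369164.
  gamma(1) = A gamma(0) + B = (-0.274105)(3.369164) + (-0.395317) = -1.31882.
  gamma(2) = phi_1 gamma(1) + phi_2 gamma(0) = (-0.398)(-1.31882) + (-0.452)(3.369164) = -0.997971.
Therefore gamma(2) = -0.9980 (to 4 decimal places).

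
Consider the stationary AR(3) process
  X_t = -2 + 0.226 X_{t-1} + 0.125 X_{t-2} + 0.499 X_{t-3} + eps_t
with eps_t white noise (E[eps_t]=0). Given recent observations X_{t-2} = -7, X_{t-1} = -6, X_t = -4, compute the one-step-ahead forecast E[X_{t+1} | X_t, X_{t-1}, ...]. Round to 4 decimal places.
E[X_{t+1} \mid \mathcal F_t] = -7.1470

For an AR(p) model X_t = c + sum_i phi_i X_{t-i} + eps_t, the
one-step-ahead conditional mean is
  E[X_{t+1} | X_t, ...] = c + sum_i phi_i X_{t+1-i}.
Substitute known values:
  E[X_{t+1} | ...] = -2 + (0.226) * (-4) + (0.125) * (-6) + (0.499) * (-7)
                   = -7.1470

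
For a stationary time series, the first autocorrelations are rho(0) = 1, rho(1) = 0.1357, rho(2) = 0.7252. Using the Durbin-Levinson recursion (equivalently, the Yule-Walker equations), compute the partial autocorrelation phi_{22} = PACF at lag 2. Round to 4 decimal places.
\phi_{22} = 0.7200

The PACF at lag k is phi_{kk}, the last component of the solution
to the Yule-Walker system G_k phi = r_k where
  (G_k)_{ij} = rho(|i - j|), (r_k)_i = rho(i), i,j = 1..k.
Equivalently, Durbin-Levinson gives phi_{kk} iteratively:
  phi_{11} = rho(1)
  phi_{kk} = [rho(k) - sum_{j=1..k-1} phi_{k-1,j} rho(k-j)]
            / [1 - sum_{j=1..k-1} phi_{k-1,j} rho(j)],
  phi_{k,j} = phi_{k-1,j} - phi_{kk} phi_{k-1,k-j},  j = 1..k-1.
Step k = 1:
  phi_11 = rho(1) = 0.1357.
Step k = 2:
  phi_22 = [rho(2) - phi_11 rho(1)] / [1 - phi_11 rho(1)] = [0.7252 - (0.1357)(0.1357)] / [1 - (0.1357)(0.1357)]
         = 0.70678551 / 0.98158551 = 0.72.
Therefore phi_{22} = 0.7200.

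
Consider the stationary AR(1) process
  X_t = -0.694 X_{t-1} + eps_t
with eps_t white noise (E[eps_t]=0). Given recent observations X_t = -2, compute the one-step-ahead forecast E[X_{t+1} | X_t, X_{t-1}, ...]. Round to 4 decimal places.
E[X_{t+1} \mid \mathcal F_t] = 1.3880

For an AR(p) model X_t = c + sum_i phi_i X_{t-i} + eps_t, the
one-step-ahead conditional mean is
  E[X_{t+1} | X_t, ...] = c + sum_i phi_i X_{t+1-i}.
Substitute known values:
  E[X_{t+1} | ...] = (-0.694) * (-2)
                   = 1.3880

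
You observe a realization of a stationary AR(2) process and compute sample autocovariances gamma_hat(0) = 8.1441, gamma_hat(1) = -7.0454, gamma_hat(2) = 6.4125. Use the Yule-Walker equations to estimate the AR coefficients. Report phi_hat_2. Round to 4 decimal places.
\hat\phi_{2} = 0.1550

The Yule-Walker equations for an AR(p) process read, in matrix form,
  Gamma_p phi = r_p,   with   (Gamma_p)_{ij} = gamma(|i - j|),
                       (r_p)_i = gamma(i),   i,j = 1..p.
Substitute the sample gammas (Toeplitz matrix and right-hand side of size 2):
  Gamma_p = [[8.1441, -7.0454], [-7.0454, 8.1441]]
  r_p     = [-7.0454, 6.4125]
Written out:
  8.1441 phi_1 - 7.0454 phi_2 = -7.0454
  -7.0454 phi_1 + 8.1441 phi_2 = 6.4125
Solve by Cramer's rule:
  det = gamma(0)^2 - gamma(1)^2 = (8.1441)^2 - (-7.0454)^2 = 66.32636481 - 49.63766116 = 16.68870365
  phi_hat_1 = [gamma(1) gamma(0) - gamma(1) gamma(2)] / det = [(-7.0454)(8.1441) - (-7.0454)(6.4125)] / 16.68870365 = -12.19981464 / 16.68870365 = -0.731
  phi_hat_2 = [gamma(0) gamma(2) - gamma(1)^2] / det = [(8.1441)(6.4125) - (-7.0454)^2] / 16.68870365 = 2.58638009 / 16.68870365 = 0.155
So phi_hat = [-0.7310, 0.1550].
Therefore phi_hat_2 = 0.1550.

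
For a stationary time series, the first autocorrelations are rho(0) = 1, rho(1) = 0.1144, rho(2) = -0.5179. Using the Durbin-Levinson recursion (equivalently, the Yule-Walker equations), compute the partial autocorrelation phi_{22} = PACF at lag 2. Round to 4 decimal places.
\phi_{22} = -0.5380

The PACF at lag k is phi_{kk}, the last component of the solution
to the Yule-Walker system G_k phi = r_k where
  (G_k)_{ij} = rho(|i - j|), (r_k)_i = rho(i), i,j = 1..k.
Equivalently, Durbin-Levinson gives phi_{kk} iteratively:
  phi_{11} = rho(1)
  phi_{kk} = [rho(k) - sum_{j=1..k-1} phi_{k-1,j} rho(k-j)]
            / [1 - sum_{j=1..k-1} phi_{k-1,j} rho(j)],
  phi_{k,j} = phi_{k-1,j} - phi_{kk} phi_{k-1,k-j},  j = 1..k-1.
Step k = 1:
  phi_11 = rho(1) = 0.1144.
Step k = 2:
  phi_22 = [rho(2) - phi_11 rho(1)] / [1 - phi_11 rho(1)] = [-0.5179 - (0.1144)(0.1144)] / [1 - (0.1144)(0.1144)]
         = -0.53098736 / 0.98691264 = -0.538.
Therefore phi_{22} = -0.5380.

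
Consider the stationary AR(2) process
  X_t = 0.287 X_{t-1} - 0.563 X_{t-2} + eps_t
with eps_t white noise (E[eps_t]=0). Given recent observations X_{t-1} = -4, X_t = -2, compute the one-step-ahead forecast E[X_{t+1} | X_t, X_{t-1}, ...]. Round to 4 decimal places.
E[X_{t+1} \mid \mathcal F_t] = 1.6780

For an AR(p) model X_t = c + sum_i phi_i X_{t-i} + eps_t, the
one-step-ahead conditional mean is
  E[X_{t+1} | X_t, ...] = c + sum_i phi_i X_{t+1-i}.
Substitute known values:
  E[X_{t+1} | ...] = (0.287) * (-2) + (-0.563) * (-4)
                   = 1.6780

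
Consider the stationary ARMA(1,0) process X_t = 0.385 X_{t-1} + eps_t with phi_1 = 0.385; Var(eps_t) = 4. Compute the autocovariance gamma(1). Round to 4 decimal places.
\gamma(1) = 1.8080

Multiply the model equation by X_{t-k} and take expectations. With theta_0 = psi_0 = 1 and psi_j the MA(infinity) weights, this gives
  gamma(k) - sum_i phi_i gamma(k-i) = c_k,
  c_k = sigma^2 * sum_{j=k..q} theta_j psi_{j-k}   (c_k = 0 for k > q),
using gamma(-m) = gamma(m).
Pure AR (q = 0): c_0 = sigma^2 = 4, c_k = 0 for k >= 1.
Equations for k = 0 and k = 1 (AR order 1):
  gamma(0) = phi_1 gamma(1) + c_0
  gamma(1) = phi_1 gamma(0) + c_1
Substituting the second into the first: gamma(0) (1 - phi_1^2) = c_0 + phi_1 c_1, so
  gamma(0) = c_0 / (1 - phi_1^2) = 4 / (1 - (0.385)^2) = 4 / 0.851775 = 4.696076.
  gamma(1) = phi_1 gamma(0) = (0.385)(4.696076) = 1.807989.
Therefore gamma(1) = 1.8080 (to 4 decimal places).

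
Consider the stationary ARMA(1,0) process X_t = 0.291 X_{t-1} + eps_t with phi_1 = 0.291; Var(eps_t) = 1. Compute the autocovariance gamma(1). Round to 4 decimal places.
\gamma(1) = 0.3179

Multiply the model equation by X_{t-k} and take expectations. With theta_0 = psi_0 = 1 and psi_j the MA(infinity) weights, this gives
  gamma(k) - sum_i phi_i gamma(k-i) = c_k,
  c_k = sigma^2 * sum_{j=k..q} theta_j psi_{j-k}   (c_k = 0 for k > q),
using gamma(-m) = gamma(m).
Pure AR (q = 0): c_0 = sigma^2 = 1, c_k = 0 for k >= 1.
Equations for k = 0 and k = 1 (AR order 1):
  gamma(0) = phi_1 gamma(1) + c_0
  gamma(1) = phi_1 gamma(0) + c_1
Substituting the second into the first: gamma(0) (1 - phi_1^2) = c_0 + phi_1 c_1, so
  gamma(0) = c_0 / (1 - phi_1^2) = 1 / (1 - (0.291)^2) = 1 / 0.915319 = 1.092515.
  gamma(1) = phi_1 gamma(0) = (0.291)(1.092515) = 0.317922.
Therefore gamma(1) = 0.3179 (to 4 decimal places).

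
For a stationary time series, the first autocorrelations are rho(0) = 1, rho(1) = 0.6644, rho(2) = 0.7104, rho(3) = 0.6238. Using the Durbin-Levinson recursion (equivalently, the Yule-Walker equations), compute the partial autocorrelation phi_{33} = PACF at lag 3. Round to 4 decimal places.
\phi_{33} = 0.1379

The PACF at lag k is phi_{kk}, the last component of the solution
to the Yule-Walker system G_k phi = r_k where
  (G_k)_{ij} = rho(|i - j|), (r_k)_i = rho(i), i,j = 1..k.
Equivalently, Durbin-Levinson gives phi_{kk} iteratively:
  phi_{11} = rho(1)
  phi_{kk} = [rho(k) - sum_{j=1..k-1} phi_{k-1,j} rho(k-j)]
            / [1 - sum_{j=1..k-1} phi_{k-1,j} rho(j)],
  phi_{k,j} = phi_{k-1,j} - phi_{kk} phi_{k-1,k-j},  j = 1..k-1.
Step k = 1:
  phi_11 = rho(1) = 0.6644.
Step k = 2:
  phi_22 = [rho(2) - phi_11 rho(1)] / [1 - phi_11 rho(1)] = [0.7104 - (0.6644)(0.6644)] / [1 - (0.6644)(0.6644)]
         = 0.26897264 / 0.55857264 = 0.481536.
  Update: phi_21 = phi_11 - phi_22 phi_11 = 0.6644 - (0.481536)(0.6644) = 0.344468.
Step k = 3:
  phi_33 = [rho(3) - phi_21 rho(2) - phi_22 rho(1)] / [1 - phi_21 rho(1) - phi_22 rho(2)]
    numerator   = 0.6238 - (0.344468)(0.7104) - (0.481536)(0.6644) = 0.05915785
    denominator = 1 - (0.344468)(0.6644) - (0.481536)(0.7104) = 0.42905272
  phi_33 = 0.05915785 / 0.42905272 = 0.1379.
Therefore phi_{33} = 0.1379.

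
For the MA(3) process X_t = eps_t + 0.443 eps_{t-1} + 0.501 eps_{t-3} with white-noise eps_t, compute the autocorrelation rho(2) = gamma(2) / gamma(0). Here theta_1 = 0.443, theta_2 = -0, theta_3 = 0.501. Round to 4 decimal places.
\rho(2) = 0.1534

For an MA(q) process with theta_0 = 1, the autocovariance is
  gamma(k) = sigma^2 * sum_{i=0..q-k} theta_i * theta_{i+k},
and rho(k) = gamma(k) / gamma(0). Sigma^2 cancels.
  numerator   = (1)*(-0) + (0.443)*(0.501) = 0.221943.
  denominator = (1)^2 + (0.443)^2 + (-0)^2 + (0.501)^2 = 1.44725.
  rho(2) = 0.221943 / 1.44725 = 0.1534.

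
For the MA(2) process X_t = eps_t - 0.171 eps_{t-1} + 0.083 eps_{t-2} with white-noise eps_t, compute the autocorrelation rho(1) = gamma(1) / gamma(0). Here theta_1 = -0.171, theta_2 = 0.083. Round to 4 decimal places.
\rho(1) = -0.1787

For an MA(q) process with theta_0 = 1, the autocovariance is
  gamma(k) = sigma^2 * sum_{i=0..q-k} theta_i * theta_{i+k},
and rho(k) = gamma(k) / gamma(0). Sigma^2 cancels.
  numerator   = (1)*(-0.171) + (-0.171)*(0.083) = -0.185193.
  denominator = (1)^2 + (-0.171)^2 + (0.083)^2 = 1.03613.
  rho(1) = -0.185193 / 1.03613 = -0.1787.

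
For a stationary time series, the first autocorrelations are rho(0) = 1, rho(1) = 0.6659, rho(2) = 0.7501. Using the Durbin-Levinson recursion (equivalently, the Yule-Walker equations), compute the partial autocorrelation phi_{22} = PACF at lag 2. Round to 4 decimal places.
\phi_{22} = 0.5510

The PACF at lag k is phi_{kk}, the last component of the solution
to the Yule-Walker system G_k phi = r_k where
  (G_k)_{ij} = rho(|i - j|), (r_k)_i = rho(i), i,j = 1..k.
Equivalently, Durbin-Levinson gives phi_{kk} iteratively:
  phi_{11} = rho(1)
  phi_{kk} = [rho(k) - sum_{j=1..k-1} phi_{k-1,j} rho(k-j)]
            / [1 - sum_{j=1..k-1} phi_{k-1,j} rho(j)],
  phi_{k,j} = phi_{k-1,j} - phi_{kk} phi_{k-1,k-j},  j = 1..k-1.
Step k = 1:
  phi_11 = rho(1) = 0.6659.
Step k = 2:
  phi_22 = [rho(2) - phi_11 rho(1)] / [1 - phi_11 rho(1)] = [0.7501 - (0.6659)(0.6659)] / [1 - (0.6659)(0.6659)]
         = 0.30667719 / 0.55657719 = 0.551.
Therefore phi_{22} = 0.5510.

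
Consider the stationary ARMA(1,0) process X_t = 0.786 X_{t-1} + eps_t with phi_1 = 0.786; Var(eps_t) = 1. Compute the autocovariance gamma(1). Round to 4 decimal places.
\gamma(1) = 2.0565

Multiply the model equation by X_{t-k} and take expectations. With theta_0 = psi_0 = 1 and psi_j the MA(infinity) weights, this gives
  gamma(k) - sum_i phi_i gamma(k-i) = c_k,
  c_k = sigma^2 * sum_{j=k..q} theta_j psi_{j-k}   (c_k = 0 for k > q),
using gamma(-m) = gamma(m).
Pure AR (q = 0): c_0 = sigma^2 = 1, c_k = 0 for k >= 1.
Equations for k = 0 and k = 1 (AR order 1):
  gamma(0) = phi_1 gamma(1) + c_0
  gamma(1) = phi_1 gamma(0) + c_1
Substituting the second into the first: gamma(0) (1 - phi_1^2) = c_0 + phi_1 c_1, so
  gamma(0) = c_0 / (1 - phi_1^2) = 1 / (1 - (0.786)^2) = 1 / 0.382204 = 2.616404.
  gamma(1) = phi_1 gamma(0) = (0.786)(2.616404) = 2.056493.
Therefore gamma(1) = 2.0565 (to 4 decimal places).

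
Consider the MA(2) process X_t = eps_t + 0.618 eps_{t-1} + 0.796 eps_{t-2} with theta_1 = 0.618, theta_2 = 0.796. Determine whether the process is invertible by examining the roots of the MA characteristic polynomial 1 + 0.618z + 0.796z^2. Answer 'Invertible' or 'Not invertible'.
\text{Invertible}

The MA(q) characteristic polynomial is P(z) = 1 + 0.618z + 0.796z^2.
Invertibility requires all roots to lie outside the unit circle, i.e. |z| > 1 for every root.
Set 1 + (0.618) z + (0.796) z^2 = 0, i.e. a z^2 + b z + c = 0 with a = 0.796, b = 0.618, c = 1.
Discriminant D = b^2 - 4ac = (0.618)^2 - 4*(0.796)*1 = 0.381924 - (3.184) = -2.802076.
D < 0, so the roots are the complex-conjugate pair z = (-b +/- i sqrt(-D)) / (2a) = -0.3882 +/- 1.0515i.
For a conjugate pair |z|^2 = z * conj(z) = (product of roots) = c/a = 1/(0.796) = 1.256281, so |z| = sqrt(1.256281) = 1.1208 for both roots.
Moduli of all roots: 1.1208, 1.1208.
All moduli strictly greater than 1? Yes.
Verdict: Invertible.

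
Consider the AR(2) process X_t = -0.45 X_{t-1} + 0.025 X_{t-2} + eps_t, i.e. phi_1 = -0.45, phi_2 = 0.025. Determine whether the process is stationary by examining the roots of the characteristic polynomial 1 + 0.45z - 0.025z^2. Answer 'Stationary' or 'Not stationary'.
\text{Stationary}

The AR(p) characteristic polynomial is P(z) = 1 + 0.45z - 0.025z^2.
Stationarity requires all roots to lie outside the unit circle, i.e. |z| > 1 for every root.
Set 1 + (0.45) z + (-0.025) z^2 = 0, i.e. a z^2 + b z + c = 0 with a = -0.025, b = 0.45, c = 1.
Discriminant D = b^2 - 4ac = (0.45)^2 - 4*(-0.025)*1 = 0.2025 - (-0.1) = 0.3025.
D >= 0, so the roots are real: z = (-b +/- sqrt(D)) / (2a) = (-0.45 +/- 0.55) / (-0.05).
  z_1 = (-0.45 + 0.55) / (-0.05) = -2,   |z_1| = 2.
  z_2 = (-0.45 - 0.55) / (-0.05) = 20,   |z_2| = 20.
Moduli of all roots: 2.0000, 20.0000.
All moduli strictly greater than 1? Yes.
Verdict: Stationary.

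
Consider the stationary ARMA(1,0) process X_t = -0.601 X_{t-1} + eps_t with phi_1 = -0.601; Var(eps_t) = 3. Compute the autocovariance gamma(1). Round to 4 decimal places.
\gamma(1) = -2.8225

Multiply the model equation by X_{t-k} and take expectations. With theta_0 = psi_0 = 1 and psi_j the MA(infinity) weights, this gives
  gamma(k) - sum_i phi_i gamma(k-i) = c_k,
  c_k = sigma^2 * sum_{j=k..q} theta_j psi_{j-k}   (c_k = 0 for k > q),
using gamma(-m) = gamma(m).
Pure AR (q = 0): c_0 = sigma^2 = 3, c_k = 0 for k >= 1.
Equations for k = 0 and k = 1 (AR order 1):
  gamma(0) = phi_1 gamma(1) + c_0
  gamma(1) = phi_1 gamma(0) + c_1
Substituting the second into the first: gamma(0) (1 - phi_1^2) = c_0 + phi_1 c_1, so
  gamma(0) = c_0 / (1 - phi_1^2) = 3 / (1 - (-0.601)^2) = 3 / 0.638799 = 4.696313.
  gamma(1) = phi_1 gamma(0) = (-0.601)(4.696313) = -2.822484.
Therefore gamma(1) = -2.8225 (to 4 decimal places).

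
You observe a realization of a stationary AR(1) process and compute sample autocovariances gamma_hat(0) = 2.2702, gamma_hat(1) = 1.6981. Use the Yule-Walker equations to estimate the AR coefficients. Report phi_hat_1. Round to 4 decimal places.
\hat\phi_{1} = 0.7480

The Yule-Walker equations for an AR(p) process read, in matrix form,
  Gamma_p phi = r_p,   with   (Gamma_p)_{ij} = gamma(|i - j|),
                       (r_p)_i = gamma(i),   i,j = 1..p.
Substitute the sample gammas (Toeplitz matrix and right-hand side of size 1):
  Gamma_p = [[2.2702]]
  r_p     = [1.6981]
With p = 1 this is the single equation gamma(0) phi_1 = gamma(1):
  phi_hat_1 = gamma(1) / gamma(0) = 1.6981 / 2.2702 = 0.7480.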